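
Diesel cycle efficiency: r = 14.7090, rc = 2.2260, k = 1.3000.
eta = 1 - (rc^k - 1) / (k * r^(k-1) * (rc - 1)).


r^(k-1) = 2.2401
rc^k = 2.8300
eta = 0.4874 = 48.7450%

48.7450%


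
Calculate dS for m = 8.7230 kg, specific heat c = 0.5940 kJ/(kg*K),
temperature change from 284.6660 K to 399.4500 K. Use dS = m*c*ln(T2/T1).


T2/T1 = 1.4032
ln(T2/T1) = 0.3388
dS = 8.7230 * 0.5940 * 0.3388 = 1.7553 kJ/K

1.7553 kJ/K


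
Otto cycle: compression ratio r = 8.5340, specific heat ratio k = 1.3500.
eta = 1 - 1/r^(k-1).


r^(k-1) = 2.1179
eta = 1 - 1/2.1179 = 0.5278 = 52.7832%

52.7832%


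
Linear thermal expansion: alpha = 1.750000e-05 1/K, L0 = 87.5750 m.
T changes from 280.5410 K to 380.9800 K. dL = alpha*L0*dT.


dT = 100.4390 K
dL = 1.750000e-05 * 87.5750 * 100.4390 = 0.153929 m
L_final = 87.728929 m

dL = 0.153929 m


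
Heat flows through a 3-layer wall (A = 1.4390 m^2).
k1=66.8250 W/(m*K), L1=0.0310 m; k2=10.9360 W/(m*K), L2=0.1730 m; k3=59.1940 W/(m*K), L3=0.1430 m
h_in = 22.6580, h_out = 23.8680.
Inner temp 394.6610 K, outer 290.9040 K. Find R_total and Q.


R_conv_in = 1/(22.6580*1.4390) = 0.0307
R_1 = 0.0310/(66.8250*1.4390) = 0.0003
R_2 = 0.1730/(10.9360*1.4390) = 0.0110
R_3 = 0.1430/(59.1940*1.4390) = 0.0017
R_conv_out = 1/(23.8680*1.4390) = 0.0291
R_total = 0.0728 K/W
Q = 103.7570 / 0.0728 = 1425.6225 W

R_total = 0.0728 K/W, Q = 1425.6225 W


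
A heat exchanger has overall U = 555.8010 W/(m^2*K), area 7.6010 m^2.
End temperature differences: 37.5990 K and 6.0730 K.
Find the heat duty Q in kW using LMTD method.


LMTD = 17.2923 K
Q = 555.8010 * 7.6010 * 17.2923 = 73053.7550 W = 73.0538 kW

73.0538 kW


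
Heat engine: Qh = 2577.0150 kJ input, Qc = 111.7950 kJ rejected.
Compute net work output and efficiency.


W = 2577.0150 - 111.7950 = 2465.2200 kJ
eta = 2465.2200 / 2577.0150 = 0.9566 = 95.6618%

W = 2465.2200 kJ, eta = 95.6618%


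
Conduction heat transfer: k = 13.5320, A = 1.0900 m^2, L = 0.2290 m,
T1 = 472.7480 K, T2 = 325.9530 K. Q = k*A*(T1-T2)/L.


dT = 146.7950 K
Q = 13.5320 * 1.0900 * 146.7950 / 0.2290 = 9455.0595 W

9455.0595 W


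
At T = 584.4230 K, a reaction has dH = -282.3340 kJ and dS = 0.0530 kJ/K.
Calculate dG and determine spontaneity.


T*dS = 584.4230 * 0.0530 = 30.9744 kJ
dG = -282.3340 - 30.9744 = -313.3084 kJ (spontaneous)

dG = -313.3084 kJ, spontaneous


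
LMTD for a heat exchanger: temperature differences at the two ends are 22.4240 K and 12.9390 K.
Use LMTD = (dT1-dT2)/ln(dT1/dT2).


dT1/dT2 = 1.7331
ln(dT1/dT2) = 0.5499
LMTD = 9.4850 / 0.5499 = 17.2490 K

17.2490 K


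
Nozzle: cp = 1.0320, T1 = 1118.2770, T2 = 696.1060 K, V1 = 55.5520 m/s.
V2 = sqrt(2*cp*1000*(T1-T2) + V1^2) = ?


dT = 422.1710 K
2*cp*1000*dT = 871360.9440
V1^2 = 3086.0247
V2 = sqrt(874446.9687) = 935.1187 m/s

935.1187 m/s


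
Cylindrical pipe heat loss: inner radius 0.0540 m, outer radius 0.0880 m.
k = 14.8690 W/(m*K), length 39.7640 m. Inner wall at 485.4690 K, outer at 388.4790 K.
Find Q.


dT = 96.9900 K
ln(ro/ri) = 0.4884
Q = 2*pi*14.8690*39.7640*96.9900 / 0.4884 = 737810.7874 W

737810.7874 W


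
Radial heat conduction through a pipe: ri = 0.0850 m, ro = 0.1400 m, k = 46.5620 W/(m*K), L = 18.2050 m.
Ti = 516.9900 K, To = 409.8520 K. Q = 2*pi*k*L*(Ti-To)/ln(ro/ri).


dT = 107.1380 K
ln(ro/ri) = 0.4990
Q = 2*pi*46.5620*18.2050*107.1380 / 0.4990 = 1143543.9376 W

1143543.9376 W


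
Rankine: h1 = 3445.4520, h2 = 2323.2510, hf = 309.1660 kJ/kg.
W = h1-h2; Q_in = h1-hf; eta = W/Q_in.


W = 1122.2010 kJ/kg
Q_in = 3136.2860 kJ/kg
eta = 0.3578 = 35.7812%

eta = 35.7812%


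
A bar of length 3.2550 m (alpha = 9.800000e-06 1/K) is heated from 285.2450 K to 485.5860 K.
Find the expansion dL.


dT = 200.3410 K
dL = 9.800000e-06 * 3.2550 * 200.3410 = 0.006391 m
L_final = 3.261391 m

dL = 0.006391 m


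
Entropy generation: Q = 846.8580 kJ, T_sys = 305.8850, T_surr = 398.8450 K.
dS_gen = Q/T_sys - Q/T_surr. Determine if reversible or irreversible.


dS_sys = 846.8580/305.8850 = 2.7686 kJ/K
dS_surr = -846.8580/398.8450 = -2.1233 kJ/K
dS_gen = 2.7686 - 2.1233 = 0.6453 kJ/K (irreversible)

dS_gen = 0.6453 kJ/K, irreversible


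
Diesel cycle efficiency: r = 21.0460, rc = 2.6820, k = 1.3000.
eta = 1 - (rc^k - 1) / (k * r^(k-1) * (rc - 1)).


r^(k-1) = 2.4943
rc^k = 3.6058
eta = 0.5222 = 52.2236%

52.2236%


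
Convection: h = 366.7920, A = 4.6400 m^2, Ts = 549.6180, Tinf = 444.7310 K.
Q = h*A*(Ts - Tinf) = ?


dT = 104.8870 K
Q = 366.7920 * 4.6400 * 104.8870 = 178508.7460 W

178508.7460 W


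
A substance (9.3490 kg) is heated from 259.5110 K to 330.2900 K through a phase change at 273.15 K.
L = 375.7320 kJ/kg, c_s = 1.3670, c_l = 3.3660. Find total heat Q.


Q1 (sensible, solid) = 9.3490 * 1.3670 * 13.6390 = 174.3076 kJ
Q2 (latent) = 9.3490 * 375.7320 = 3512.7185 kJ
Q3 (sensible, liquid) = 9.3490 * 3.3660 * 57.1400 = 1798.1235 kJ
Q_total = 5485.1495 kJ

5485.1495 kJ


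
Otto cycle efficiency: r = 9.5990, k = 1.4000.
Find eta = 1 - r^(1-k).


r^(k-1) = 2.4711
eta = 1 - 1/2.4711 = 0.5953 = 59.5322%

59.5322%


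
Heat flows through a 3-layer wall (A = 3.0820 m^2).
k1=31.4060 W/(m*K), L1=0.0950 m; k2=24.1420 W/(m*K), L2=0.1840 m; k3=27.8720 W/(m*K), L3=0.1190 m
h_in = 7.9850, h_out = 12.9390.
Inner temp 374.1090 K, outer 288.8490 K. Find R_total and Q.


R_conv_in = 1/(7.9850*3.0820) = 0.0406
R_1 = 0.0950/(31.4060*3.0820) = 0.0010
R_2 = 0.1840/(24.1420*3.0820) = 0.0025
R_3 = 0.1190/(27.8720*3.0820) = 0.0014
R_conv_out = 1/(12.9390*3.0820) = 0.0251
R_total = 0.0706 K/W
Q = 85.2600 / 0.0706 = 1208.4967 W

R_total = 0.0706 K/W, Q = 1208.4967 W


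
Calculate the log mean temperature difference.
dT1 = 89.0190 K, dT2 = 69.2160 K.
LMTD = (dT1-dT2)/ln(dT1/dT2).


dT1/dT2 = 1.2861
ln(dT1/dT2) = 0.2516
LMTD = 19.8030 / 0.2516 = 78.7027 K

78.7027 K


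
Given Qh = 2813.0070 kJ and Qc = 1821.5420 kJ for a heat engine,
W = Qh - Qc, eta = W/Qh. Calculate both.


W = 2813.0070 - 1821.5420 = 991.4650 kJ
eta = 991.4650 / 2813.0070 = 0.3525 = 35.2457%

W = 991.4650 kJ, eta = 35.2457%


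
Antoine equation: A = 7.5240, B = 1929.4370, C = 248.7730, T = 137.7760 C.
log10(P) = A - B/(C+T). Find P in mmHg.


C+T = 386.5490
B/(C+T) = 4.9914
log10(P) = 7.5240 - 4.9914 = 2.5326
P = 10^2.5326 = 340.8457 mmHg

340.8457 mmHg


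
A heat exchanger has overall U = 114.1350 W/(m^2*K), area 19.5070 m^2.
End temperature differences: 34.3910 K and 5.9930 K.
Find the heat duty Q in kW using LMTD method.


LMTD = 16.2534 K
Q = 114.1350 * 19.5070 * 16.2534 = 36187.0991 W = 36.1871 kW

36.1871 kW


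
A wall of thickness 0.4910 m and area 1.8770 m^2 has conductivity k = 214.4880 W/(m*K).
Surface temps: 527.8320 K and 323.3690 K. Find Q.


dT = 204.4630 K
Q = 214.4880 * 1.8770 * 204.4630 / 0.4910 = 167648.8230 W

167648.8230 W


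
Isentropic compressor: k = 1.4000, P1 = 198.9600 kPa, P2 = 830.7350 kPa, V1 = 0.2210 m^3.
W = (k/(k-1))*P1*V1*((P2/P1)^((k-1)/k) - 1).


(k-1)/k = 0.2857
(P2/P1)^exp = 1.5043
W = 3.5000 * 198.9600 * 0.2210 * (1.5043 - 1) = 77.6135 kJ

77.6135 kJ


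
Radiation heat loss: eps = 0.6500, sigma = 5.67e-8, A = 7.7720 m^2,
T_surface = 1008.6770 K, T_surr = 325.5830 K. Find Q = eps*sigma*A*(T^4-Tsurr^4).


T^4 = 1.0352e+12
Tsurr^4 = 1.1237e+10
Q = 0.6500 * 5.67e-8 * 7.7720 * 1.0239e+12 = 293290.1959 W

293290.1959 W


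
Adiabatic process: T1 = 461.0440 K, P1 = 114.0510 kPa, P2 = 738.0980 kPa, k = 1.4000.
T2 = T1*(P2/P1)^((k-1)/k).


(k-1)/k = 0.2857
(P2/P1)^exp = 1.7050
T2 = 461.0440 * 1.7050 = 786.0695 K

786.0695 K


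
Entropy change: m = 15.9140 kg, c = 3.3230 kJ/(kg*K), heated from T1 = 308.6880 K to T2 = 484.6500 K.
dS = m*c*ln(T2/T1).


T2/T1 = 1.5700
ln(T2/T1) = 0.4511
dS = 15.9140 * 3.3230 * 0.4511 = 23.8550 kJ/K

23.8550 kJ/K


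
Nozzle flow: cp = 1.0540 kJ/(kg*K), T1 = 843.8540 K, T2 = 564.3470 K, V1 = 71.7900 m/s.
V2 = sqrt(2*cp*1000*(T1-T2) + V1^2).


dT = 279.5070 K
2*cp*1000*dT = 589200.7560
V1^2 = 5153.8041
V2 = sqrt(594354.5601) = 770.9439 m/s

770.9439 m/s


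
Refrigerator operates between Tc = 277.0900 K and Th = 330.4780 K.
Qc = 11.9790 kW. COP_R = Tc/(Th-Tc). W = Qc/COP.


COP = 277.0900 / 53.3880 = 5.1901
W = 11.9790 / 5.1901 = 2.3080 kW

COP = 5.1901, W = 2.3080 kW


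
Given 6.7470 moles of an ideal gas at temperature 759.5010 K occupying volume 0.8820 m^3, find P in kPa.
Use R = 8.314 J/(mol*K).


P = nRT/V = 6.7470 * 8.314 * 759.5010 / 0.8820
= 42603.8729 / 0.8820 = 48303.7108 Pa = 48.3037 kPa

48.3037 kPa


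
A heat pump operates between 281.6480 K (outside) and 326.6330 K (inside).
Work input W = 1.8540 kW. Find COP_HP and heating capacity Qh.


COP = 326.6330 / 44.9850 = 7.2609
Qh = 7.2609 * 1.8540 = 13.4618 kW

COP = 7.2609, Qh = 13.4618 kW


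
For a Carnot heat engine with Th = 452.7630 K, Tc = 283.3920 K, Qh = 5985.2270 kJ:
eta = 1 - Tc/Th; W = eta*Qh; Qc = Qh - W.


eta = 1 - 283.3920/452.7630 = 0.3741
W = 0.3741 * 5985.2270 = 2238.9724 kJ
Qc = 5985.2270 - 2238.9724 = 3746.2546 kJ

eta = 37.4083%, W = 2238.9724 kJ, Qc = 3746.2546 kJ


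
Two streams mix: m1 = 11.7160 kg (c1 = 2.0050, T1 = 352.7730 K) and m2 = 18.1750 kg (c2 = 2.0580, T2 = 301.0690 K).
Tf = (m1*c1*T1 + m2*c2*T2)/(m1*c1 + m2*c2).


num = 19548.0724
den = 60.8947
Tf = 321.0142 K

321.0142 K


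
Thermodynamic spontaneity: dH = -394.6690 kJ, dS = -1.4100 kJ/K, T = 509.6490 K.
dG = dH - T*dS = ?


T*dS = 509.6490 * -1.4100 = -718.6051 kJ
dG = -394.6690 + 718.6051 = 323.9361 kJ (non-spontaneous)

dG = 323.9361 kJ, non-spontaneous


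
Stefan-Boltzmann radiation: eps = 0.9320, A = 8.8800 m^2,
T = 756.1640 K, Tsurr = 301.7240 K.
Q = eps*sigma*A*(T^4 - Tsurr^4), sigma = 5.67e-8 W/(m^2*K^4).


T^4 = 3.2694e+11
Tsurr^4 = 8.2878e+09
Q = 0.9320 * 5.67e-8 * 8.8800 * 3.1865e+11 = 149528.7418 W

149528.7418 W


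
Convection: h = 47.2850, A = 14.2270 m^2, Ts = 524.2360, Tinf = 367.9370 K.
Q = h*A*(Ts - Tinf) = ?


dT = 156.2990 K
Q = 47.2850 * 14.2270 * 156.2990 = 105146.0408 W

105146.0408 W


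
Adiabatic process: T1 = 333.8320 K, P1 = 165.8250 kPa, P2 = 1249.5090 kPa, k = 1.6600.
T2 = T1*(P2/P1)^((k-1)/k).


(k-1)/k = 0.3976
(P2/P1)^exp = 2.2321
T2 = 333.8320 * 2.2321 = 745.1612 K

745.1612 K


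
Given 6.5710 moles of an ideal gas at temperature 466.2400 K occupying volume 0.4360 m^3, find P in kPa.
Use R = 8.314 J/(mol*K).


P = nRT/V = 6.5710 * 8.314 * 466.2400 / 0.4360
= 25471.2945 / 0.4360 = 58420.4003 Pa = 58.4204 kPa

58.4204 kPa


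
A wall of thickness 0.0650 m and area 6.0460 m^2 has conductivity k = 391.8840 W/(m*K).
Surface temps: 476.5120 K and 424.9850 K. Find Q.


dT = 51.5270 K
Q = 391.8840 * 6.0460 * 51.5270 / 0.0650 = 1878223.0942 W

1878223.0942 W


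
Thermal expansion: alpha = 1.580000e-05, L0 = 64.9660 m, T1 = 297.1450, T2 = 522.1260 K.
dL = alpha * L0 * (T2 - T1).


dT = 224.9810 K
dL = 1.580000e-05 * 64.9660 * 224.9810 = 0.230935 m
L_final = 65.196935 m

dL = 0.230935 m


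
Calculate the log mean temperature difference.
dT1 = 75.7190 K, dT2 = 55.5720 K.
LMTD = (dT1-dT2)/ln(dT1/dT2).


dT1/dT2 = 1.3625
ln(dT1/dT2) = 0.3093
LMTD = 20.1470 / 0.3093 = 65.1270 K

65.1270 K


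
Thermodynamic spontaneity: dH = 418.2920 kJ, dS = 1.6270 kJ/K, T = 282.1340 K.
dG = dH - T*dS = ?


T*dS = 282.1340 * 1.6270 = 459.0320 kJ
dG = 418.2920 - 459.0320 = -40.7400 kJ (spontaneous)

dG = -40.7400 kJ, spontaneous


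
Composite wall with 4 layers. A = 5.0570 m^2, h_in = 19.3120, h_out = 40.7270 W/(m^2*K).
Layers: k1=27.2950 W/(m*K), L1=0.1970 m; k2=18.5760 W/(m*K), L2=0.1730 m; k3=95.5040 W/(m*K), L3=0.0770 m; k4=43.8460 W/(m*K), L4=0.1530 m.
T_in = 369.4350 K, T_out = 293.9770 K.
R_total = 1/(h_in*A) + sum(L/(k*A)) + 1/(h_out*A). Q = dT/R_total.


R_conv_in = 1/(19.3120*5.0570) = 0.0102
R_1 = 0.1970/(27.2950*5.0570) = 0.0014
R_2 = 0.1730/(18.5760*5.0570) = 0.0018
R_3 = 0.0770/(95.5040*5.0570) = 0.0002
R_4 = 0.1530/(43.8460*5.0570) = 0.0007
R_conv_out = 1/(40.7270*5.0570) = 0.0049
R_total = 0.0192 K/W
Q = 75.4580 / 0.0192 = 3927.3990 W

R_total = 0.0192 K/W, Q = 3927.3990 W


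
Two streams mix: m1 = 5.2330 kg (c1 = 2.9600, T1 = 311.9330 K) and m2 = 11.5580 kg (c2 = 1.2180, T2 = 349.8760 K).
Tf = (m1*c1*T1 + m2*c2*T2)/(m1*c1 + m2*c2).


num = 9757.1721
den = 29.5673
Tf = 329.9985 K

329.9985 K


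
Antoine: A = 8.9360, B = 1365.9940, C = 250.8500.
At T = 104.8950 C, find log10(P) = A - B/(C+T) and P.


C+T = 355.7450
B/(C+T) = 3.8398
log10(P) = 8.9360 - 3.8398 = 5.0962
P = 10^5.0962 = 124792.2959 mmHg

124792.2959 mmHg


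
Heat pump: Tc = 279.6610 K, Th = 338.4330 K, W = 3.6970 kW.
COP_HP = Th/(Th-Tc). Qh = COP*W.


COP = 338.4330 / 58.7720 = 5.7584
Qh = 5.7584 * 3.6970 = 21.2888 kW

COP = 5.7584, Qh = 21.2888 kW


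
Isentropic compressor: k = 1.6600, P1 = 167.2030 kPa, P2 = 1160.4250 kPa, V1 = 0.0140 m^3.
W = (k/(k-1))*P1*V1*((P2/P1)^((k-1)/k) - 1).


(k-1)/k = 0.3976
(P2/P1)^exp = 2.1603
W = 2.5152 * 167.2030 * 0.0140 * (2.1603 - 1) = 6.8316 kJ

6.8316 kJ


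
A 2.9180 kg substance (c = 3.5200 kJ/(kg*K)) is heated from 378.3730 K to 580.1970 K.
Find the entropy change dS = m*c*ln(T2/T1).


T2/T1 = 1.5334
ln(T2/T1) = 0.4275
dS = 2.9180 * 3.5200 * 0.4275 = 4.3909 kJ/K

4.3909 kJ/K


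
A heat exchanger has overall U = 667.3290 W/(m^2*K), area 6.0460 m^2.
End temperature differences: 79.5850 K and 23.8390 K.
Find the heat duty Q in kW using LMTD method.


LMTD = 46.2429 K
Q = 667.3290 * 6.0460 * 46.2429 = 186575.0860 W = 186.5751 kW

186.5751 kW


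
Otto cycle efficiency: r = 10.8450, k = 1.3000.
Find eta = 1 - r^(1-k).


r^(k-1) = 2.0444
eta = 1 - 1/2.0444 = 0.5109 = 51.0862%

51.0862%


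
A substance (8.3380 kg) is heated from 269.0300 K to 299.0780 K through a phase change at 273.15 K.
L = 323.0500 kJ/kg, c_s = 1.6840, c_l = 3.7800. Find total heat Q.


Q1 (sensible, solid) = 8.3380 * 1.6840 * 4.1200 = 57.8497 kJ
Q2 (latent) = 8.3380 * 323.0500 = 2693.5909 kJ
Q3 (sensible, liquid) = 8.3380 * 3.7800 * 25.9280 = 817.1894 kJ
Q_total = 3568.6300 kJ

3568.6300 kJ


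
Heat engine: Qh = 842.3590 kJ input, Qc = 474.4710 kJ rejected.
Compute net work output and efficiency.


W = 842.3590 - 474.4710 = 367.8880 kJ
eta = 367.8880 / 842.3590 = 0.4367 = 43.6735%

W = 367.8880 kJ, eta = 43.6735%


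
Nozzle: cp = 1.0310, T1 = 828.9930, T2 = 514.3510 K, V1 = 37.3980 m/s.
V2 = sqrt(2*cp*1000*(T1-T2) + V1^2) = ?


dT = 314.6420 K
2*cp*1000*dT = 648791.8040
V1^2 = 1398.6104
V2 = sqrt(650190.4144) = 806.3439 m/s

806.3439 m/s


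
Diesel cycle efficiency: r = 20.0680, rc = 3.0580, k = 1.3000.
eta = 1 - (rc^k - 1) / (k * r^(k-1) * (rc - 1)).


r^(k-1) = 2.4590
rc^k = 4.2763
eta = 0.5020 = 50.1983%

50.1983%


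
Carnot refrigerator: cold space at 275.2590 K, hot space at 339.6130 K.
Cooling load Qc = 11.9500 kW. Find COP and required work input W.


COP = 275.2590 / 64.3540 = 4.2773
W = 11.9500 / 4.2773 = 2.7938 kW

COP = 4.2773, W = 2.7938 kW


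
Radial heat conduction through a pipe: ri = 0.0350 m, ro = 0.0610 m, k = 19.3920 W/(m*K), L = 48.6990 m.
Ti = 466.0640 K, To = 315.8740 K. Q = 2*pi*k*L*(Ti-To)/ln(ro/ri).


dT = 150.1900 K
ln(ro/ri) = 0.5555
Q = 2*pi*19.3920*48.6990*150.1900 / 0.5555 = 1604202.8957 W

1604202.8957 W


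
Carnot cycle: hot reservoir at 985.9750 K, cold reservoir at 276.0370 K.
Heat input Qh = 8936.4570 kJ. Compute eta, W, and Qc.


eta = 1 - 276.0370/985.9750 = 0.7200
W = 0.7200 * 8936.4570 = 6434.5753 kJ
Qc = 8936.4570 - 6434.5753 = 2501.8817 kJ

eta = 72.0037%, W = 6434.5753 kJ, Qc = 2501.8817 kJ


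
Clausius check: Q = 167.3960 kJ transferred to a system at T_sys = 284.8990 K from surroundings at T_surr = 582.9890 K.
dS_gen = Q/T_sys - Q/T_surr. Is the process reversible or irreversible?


dS_sys = 167.3960/284.8990 = 0.5876 kJ/K
dS_surr = -167.3960/582.9890 = -0.2871 kJ/K
dS_gen = 0.5876 - 0.2871 = 0.3004 kJ/K (irreversible)

dS_gen = 0.3004 kJ/K, irreversible


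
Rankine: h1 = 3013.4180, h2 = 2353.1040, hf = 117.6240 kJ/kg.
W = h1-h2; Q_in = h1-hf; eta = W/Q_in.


W = 660.3140 kJ/kg
Q_in = 2895.7940 kJ/kg
eta = 0.2280 = 22.8025%

eta = 22.8025%


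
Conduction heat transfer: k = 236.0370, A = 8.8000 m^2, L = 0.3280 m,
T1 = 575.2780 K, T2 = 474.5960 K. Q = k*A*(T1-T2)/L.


dT = 100.6820 K
Q = 236.0370 * 8.8000 * 100.6820 / 0.3280 = 637588.9014 W

637588.9014 W


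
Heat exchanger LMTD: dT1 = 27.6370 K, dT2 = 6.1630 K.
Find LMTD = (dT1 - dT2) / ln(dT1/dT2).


dT1/dT2 = 4.4843
ln(dT1/dT2) = 1.5006
LMTD = 21.4740 / 1.5006 = 14.3104 K

14.3104 K


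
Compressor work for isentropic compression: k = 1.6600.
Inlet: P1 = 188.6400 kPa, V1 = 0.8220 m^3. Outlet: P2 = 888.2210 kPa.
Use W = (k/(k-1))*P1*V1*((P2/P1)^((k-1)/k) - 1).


(k-1)/k = 0.3976
(P2/P1)^exp = 1.8515
W = 2.5152 * 188.6400 * 0.8220 * (1.8515 - 1) = 332.1052 kJ

332.1052 kJ


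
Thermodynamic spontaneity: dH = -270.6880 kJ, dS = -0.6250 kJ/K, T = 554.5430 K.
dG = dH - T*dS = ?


T*dS = 554.5430 * -0.6250 = -346.5894 kJ
dG = -270.6880 + 346.5894 = 75.9014 kJ (non-spontaneous)

dG = 75.9014 kJ, non-spontaneous


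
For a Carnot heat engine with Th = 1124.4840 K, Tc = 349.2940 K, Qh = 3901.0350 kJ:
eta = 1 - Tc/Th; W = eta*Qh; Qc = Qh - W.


eta = 1 - 349.2940/1124.4840 = 0.6894
W = 0.6894 * 3901.0350 = 2689.2720 kJ
Qc = 3901.0350 - 2689.2720 = 1211.7630 kJ

eta = 68.9374%, W = 2689.2720 kJ, Qc = 1211.7630 kJ


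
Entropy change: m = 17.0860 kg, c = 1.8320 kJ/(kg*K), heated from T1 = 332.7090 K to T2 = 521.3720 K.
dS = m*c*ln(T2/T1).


T2/T1 = 1.5671
ln(T2/T1) = 0.4492
dS = 17.0860 * 1.8320 * 0.4492 = 14.0605 kJ/K

14.0605 kJ/K


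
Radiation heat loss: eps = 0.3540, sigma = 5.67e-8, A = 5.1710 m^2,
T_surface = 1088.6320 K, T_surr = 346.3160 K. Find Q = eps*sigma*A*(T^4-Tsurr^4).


T^4 = 1.4045e+12
Tsurr^4 = 1.4384e+10
Q = 0.3540 * 5.67e-8 * 5.1710 * 1.3901e+12 = 144282.7661 W

144282.7661 W


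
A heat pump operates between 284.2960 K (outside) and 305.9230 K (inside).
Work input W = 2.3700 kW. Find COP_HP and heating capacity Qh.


COP = 305.9230 / 21.6270 = 14.1454
Qh = 14.1454 * 2.3700 = 33.5246 kW

COP = 14.1454, Qh = 33.5246 kW


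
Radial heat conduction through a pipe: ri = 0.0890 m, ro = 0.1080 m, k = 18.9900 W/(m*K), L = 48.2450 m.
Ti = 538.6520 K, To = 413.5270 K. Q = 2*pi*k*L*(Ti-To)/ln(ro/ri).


dT = 125.1250 K
ln(ro/ri) = 0.1935
Q = 2*pi*18.9900*48.2450*125.1250 / 0.1935 = 3722475.1504 W

3722475.1504 W


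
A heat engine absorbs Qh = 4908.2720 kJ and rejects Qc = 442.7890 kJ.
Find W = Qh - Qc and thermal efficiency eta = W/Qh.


W = 4908.2720 - 442.7890 = 4465.4830 kJ
eta = 4465.4830 / 4908.2720 = 0.9098 = 90.9787%

W = 4465.4830 kJ, eta = 90.9787%


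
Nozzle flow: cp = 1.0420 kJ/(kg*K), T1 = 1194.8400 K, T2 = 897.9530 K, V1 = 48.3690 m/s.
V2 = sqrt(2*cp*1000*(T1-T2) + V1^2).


dT = 296.8870 K
2*cp*1000*dT = 618712.5080
V1^2 = 2339.5602
V2 = sqrt(621052.0682) = 788.0686 m/s

788.0686 m/s


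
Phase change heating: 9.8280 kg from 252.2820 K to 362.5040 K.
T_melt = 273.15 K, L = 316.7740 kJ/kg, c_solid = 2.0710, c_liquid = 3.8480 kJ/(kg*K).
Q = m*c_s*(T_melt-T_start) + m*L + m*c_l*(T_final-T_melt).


Q1 (sensible, solid) = 9.8280 * 2.0710 * 20.8680 = 424.7428 kJ
Q2 (latent) = 9.8280 * 316.7740 = 3113.2549 kJ
Q3 (sensible, liquid) = 9.8280 * 3.8480 * 89.3540 = 3379.2024 kJ
Q_total = 6917.2002 kJ

6917.2002 kJ


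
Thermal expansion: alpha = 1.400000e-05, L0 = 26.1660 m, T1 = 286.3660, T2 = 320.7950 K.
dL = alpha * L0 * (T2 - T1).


dT = 34.4290 K
dL = 1.400000e-05 * 26.1660 * 34.4290 = 0.012612 m
L_final = 26.178612 m

dL = 0.012612 m


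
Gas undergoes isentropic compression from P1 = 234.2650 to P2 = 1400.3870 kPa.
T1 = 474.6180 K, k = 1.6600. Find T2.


(k-1)/k = 0.3976
(P2/P1)^exp = 2.0358
T2 = 474.6180 * 2.0358 = 966.2495 K

966.2495 K


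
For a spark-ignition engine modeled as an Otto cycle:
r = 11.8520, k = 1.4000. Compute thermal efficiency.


r^(k-1) = 2.6885
eta = 1 - 1/2.6885 = 0.6281 = 62.8051%

62.8051%


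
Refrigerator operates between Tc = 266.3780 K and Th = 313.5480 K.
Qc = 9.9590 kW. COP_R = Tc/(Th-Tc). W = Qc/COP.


COP = 266.3780 / 47.1700 = 5.6472
W = 9.9590 / 5.6472 = 1.7635 kW

COP = 5.6472, W = 1.7635 kW


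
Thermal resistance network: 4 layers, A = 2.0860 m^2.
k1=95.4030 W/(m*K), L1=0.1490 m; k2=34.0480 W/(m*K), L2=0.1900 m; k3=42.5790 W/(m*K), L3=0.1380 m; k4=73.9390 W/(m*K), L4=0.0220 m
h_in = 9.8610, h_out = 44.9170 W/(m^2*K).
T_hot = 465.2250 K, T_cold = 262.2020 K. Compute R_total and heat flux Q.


R_conv_in = 1/(9.8610*2.0860) = 0.0486
R_1 = 0.1490/(95.4030*2.0860) = 0.0007
R_2 = 0.1900/(34.0480*2.0860) = 0.0027
R_3 = 0.1380/(42.5790*2.0860) = 0.0016
R_4 = 0.0220/(73.9390*2.0860) = 0.0001
R_conv_out = 1/(44.9170*2.0860) = 0.0107
R_total = 0.0644 K/W
Q = 203.0230 / 0.0644 = 3152.1742 W

R_total = 0.0644 K/W, Q = 3152.1742 W


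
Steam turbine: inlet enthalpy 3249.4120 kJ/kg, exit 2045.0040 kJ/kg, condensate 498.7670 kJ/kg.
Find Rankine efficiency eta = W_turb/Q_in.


W = 1204.4080 kJ/kg
Q_in = 2750.6450 kJ/kg
eta = 0.4379 = 43.7864%

eta = 43.7864%


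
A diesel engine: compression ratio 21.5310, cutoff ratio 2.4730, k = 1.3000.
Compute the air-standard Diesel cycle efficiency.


r^(k-1) = 2.5114
rc^k = 3.2448
eta = 0.5332 = 53.3215%

53.3215%


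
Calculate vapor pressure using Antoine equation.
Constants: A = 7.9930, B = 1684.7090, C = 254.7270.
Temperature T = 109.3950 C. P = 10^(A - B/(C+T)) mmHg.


C+T = 364.1220
B/(C+T) = 4.6268
log10(P) = 7.9930 - 4.6268 = 3.3662
P = 10^3.3662 = 2323.9635 mmHg

2323.9635 mmHg


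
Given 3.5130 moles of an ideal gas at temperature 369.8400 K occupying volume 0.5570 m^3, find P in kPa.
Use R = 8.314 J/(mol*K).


P = nRT/V = 3.5130 * 8.314 * 369.8400 / 0.5570
= 10801.9472 / 0.5570 = 19393.0830 Pa = 19.3931 kPa

19.3931 kPa


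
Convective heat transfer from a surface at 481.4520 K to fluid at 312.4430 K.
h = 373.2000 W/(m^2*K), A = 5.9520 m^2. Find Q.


dT = 169.0090 K
Q = 373.2000 * 5.9520 * 169.0090 = 375417.3932 W

375417.3932 W


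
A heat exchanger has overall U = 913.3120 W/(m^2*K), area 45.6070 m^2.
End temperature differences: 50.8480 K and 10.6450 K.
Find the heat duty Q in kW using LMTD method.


LMTD = 25.7093 K
Q = 913.3120 * 45.6070 * 25.7093 = 1070882.1313 W = 1070.8821 kW

1070.8821 kW


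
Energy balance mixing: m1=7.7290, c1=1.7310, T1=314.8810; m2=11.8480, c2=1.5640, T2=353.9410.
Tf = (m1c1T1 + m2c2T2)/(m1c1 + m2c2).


num = 10771.3841
den = 31.9092
Tf = 337.5639 K

337.5639 K


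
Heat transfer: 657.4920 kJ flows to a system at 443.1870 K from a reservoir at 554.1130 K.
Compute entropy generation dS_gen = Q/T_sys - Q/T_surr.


dS_sys = 657.4920/443.1870 = 1.4836 kJ/K
dS_surr = -657.4920/554.1130 = -1.1866 kJ/K
dS_gen = 1.4836 - 1.1866 = 0.2970 kJ/K (irreversible)

dS_gen = 0.2970 kJ/K, irreversible


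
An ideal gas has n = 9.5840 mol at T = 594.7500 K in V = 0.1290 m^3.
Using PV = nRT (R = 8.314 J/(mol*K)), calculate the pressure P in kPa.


P = nRT/V = 9.5840 * 8.314 * 594.7500 / 0.1290
= 47390.4984 / 0.1290 = 367368.2045 Pa = 367.3682 kPa

367.3682 kPa


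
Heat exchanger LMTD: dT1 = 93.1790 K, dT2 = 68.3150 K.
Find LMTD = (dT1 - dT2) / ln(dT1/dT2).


dT1/dT2 = 1.3640
ln(dT1/dT2) = 0.3104
LMTD = 24.8640 / 0.3104 = 80.1049 K

80.1049 K


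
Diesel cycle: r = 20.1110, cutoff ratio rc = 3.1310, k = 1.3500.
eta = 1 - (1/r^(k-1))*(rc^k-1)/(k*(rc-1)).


r^(k-1) = 2.8589
rc^k = 4.6684
eta = 0.5540 = 55.3971%

55.3971%


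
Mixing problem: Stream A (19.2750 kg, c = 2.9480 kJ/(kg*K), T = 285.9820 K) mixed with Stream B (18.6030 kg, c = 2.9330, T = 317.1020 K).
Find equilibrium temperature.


num = 33552.1787
den = 111.3853
Tf = 301.2263 K

301.2263 K


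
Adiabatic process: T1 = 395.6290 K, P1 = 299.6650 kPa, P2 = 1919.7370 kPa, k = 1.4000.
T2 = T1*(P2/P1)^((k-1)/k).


(k-1)/k = 0.2857
(P2/P1)^exp = 1.7000
T2 = 395.6290 * 1.7000 = 672.5846 K

672.5846 K


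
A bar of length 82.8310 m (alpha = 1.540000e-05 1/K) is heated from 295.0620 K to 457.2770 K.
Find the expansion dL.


dT = 162.2150 K
dL = 1.540000e-05 * 82.8310 * 162.2150 = 0.206921 m
L_final = 83.037921 m

dL = 0.206921 m


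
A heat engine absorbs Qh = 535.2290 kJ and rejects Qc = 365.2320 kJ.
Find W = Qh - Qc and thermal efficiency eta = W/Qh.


W = 535.2290 - 365.2320 = 169.9970 kJ
eta = 169.9970 / 535.2290 = 0.3176 = 31.7615%

W = 169.9970 kJ, eta = 31.7615%


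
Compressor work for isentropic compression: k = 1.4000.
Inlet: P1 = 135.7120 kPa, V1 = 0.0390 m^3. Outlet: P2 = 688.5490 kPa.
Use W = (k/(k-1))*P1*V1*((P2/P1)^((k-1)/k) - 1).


(k-1)/k = 0.2857
(P2/P1)^exp = 1.5904
W = 3.5000 * 135.7120 * 0.0390 * (1.5904 - 1) = 10.9378 kJ

10.9378 kJ


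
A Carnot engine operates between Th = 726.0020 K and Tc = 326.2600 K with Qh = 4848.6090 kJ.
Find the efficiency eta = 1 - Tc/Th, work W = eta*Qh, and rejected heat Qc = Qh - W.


eta = 1 - 326.2600/726.0020 = 0.5506
W = 0.5506 * 4848.6090 = 2669.6795 kJ
Qc = 4848.6090 - 2669.6795 = 2178.9295 kJ

eta = 55.0607%, W = 2669.6795 kJ, Qc = 2178.9295 kJ


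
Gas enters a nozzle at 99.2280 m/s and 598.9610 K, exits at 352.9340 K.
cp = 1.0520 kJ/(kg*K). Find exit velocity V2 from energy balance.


dT = 246.0270 K
2*cp*1000*dT = 517640.8080
V1^2 = 9846.1960
V2 = sqrt(527487.0040) = 726.2830 m/s

726.2830 m/s


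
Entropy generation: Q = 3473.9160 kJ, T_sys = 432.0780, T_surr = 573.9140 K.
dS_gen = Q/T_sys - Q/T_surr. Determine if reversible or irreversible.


dS_sys = 3473.9160/432.0780 = 8.0400 kJ/K
dS_surr = -3473.9160/573.9140 = -6.0530 kJ/K
dS_gen = 8.0400 - 6.0530 = 1.9870 kJ/K (irreversible)

dS_gen = 1.9870 kJ/K, irreversible


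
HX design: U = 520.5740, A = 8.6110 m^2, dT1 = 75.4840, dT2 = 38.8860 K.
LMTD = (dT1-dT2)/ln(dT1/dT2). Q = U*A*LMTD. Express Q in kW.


LMTD = 55.1768 K
Q = 520.5740 * 8.6110 * 55.1768 = 247338.8327 W = 247.3388 kW

247.3388 kW


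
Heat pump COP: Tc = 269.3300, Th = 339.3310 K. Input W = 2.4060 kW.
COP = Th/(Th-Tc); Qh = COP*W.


COP = 339.3310 / 70.0010 = 4.8475
Qh = 4.8475 * 2.4060 = 11.6631 kW

COP = 4.8475, Qh = 11.6631 kW


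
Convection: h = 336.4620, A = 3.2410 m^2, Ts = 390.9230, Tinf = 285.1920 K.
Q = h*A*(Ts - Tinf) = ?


dT = 105.7310 K
Q = 336.4620 * 3.2410 * 105.7310 = 115296.8369 W

115296.8369 W


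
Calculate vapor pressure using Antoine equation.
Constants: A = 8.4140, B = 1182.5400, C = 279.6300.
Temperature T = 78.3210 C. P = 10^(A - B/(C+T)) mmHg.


C+T = 357.9510
B/(C+T) = 3.3036
log10(P) = 8.4140 - 3.3036 = 5.1104
P = 10^5.1104 = 128932.8162 mmHg

128932.8162 mmHg


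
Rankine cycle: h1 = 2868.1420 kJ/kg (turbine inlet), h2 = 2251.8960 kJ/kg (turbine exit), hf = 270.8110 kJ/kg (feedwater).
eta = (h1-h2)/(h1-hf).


W = 616.2460 kJ/kg
Q_in = 2597.3310 kJ/kg
eta = 0.2373 = 23.7261%

eta = 23.7261%


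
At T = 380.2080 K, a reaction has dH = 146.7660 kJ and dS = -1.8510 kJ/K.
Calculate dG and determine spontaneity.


T*dS = 380.2080 * -1.8510 = -703.7650 kJ
dG = 146.7660 + 703.7650 = 850.5310 kJ (non-spontaneous)

dG = 850.5310 kJ, non-spontaneous


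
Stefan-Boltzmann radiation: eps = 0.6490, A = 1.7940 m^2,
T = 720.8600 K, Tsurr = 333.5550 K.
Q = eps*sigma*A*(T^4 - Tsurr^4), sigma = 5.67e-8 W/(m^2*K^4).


T^4 = 2.7002e+11
Tsurr^4 = 1.2379e+10
Q = 0.6490 * 5.67e-8 * 1.7940 * 2.5765e+11 = 17008.8158 W

17008.8158 W


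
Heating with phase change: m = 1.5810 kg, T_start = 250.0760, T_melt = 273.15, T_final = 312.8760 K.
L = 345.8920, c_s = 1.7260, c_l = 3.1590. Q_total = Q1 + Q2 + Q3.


Q1 (sensible, solid) = 1.5810 * 1.7260 * 23.0740 = 62.9645 kJ
Q2 (latent) = 1.5810 * 345.8920 = 546.8553 kJ
Q3 (sensible, liquid) = 1.5810 * 3.1590 * 39.7260 = 198.4067 kJ
Q_total = 808.2264 kJ

808.2264 kJ


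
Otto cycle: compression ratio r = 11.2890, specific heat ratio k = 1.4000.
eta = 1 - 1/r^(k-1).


r^(k-1) = 2.6367
eta = 1 - 1/2.6367 = 0.6207 = 62.0739%

62.0739%


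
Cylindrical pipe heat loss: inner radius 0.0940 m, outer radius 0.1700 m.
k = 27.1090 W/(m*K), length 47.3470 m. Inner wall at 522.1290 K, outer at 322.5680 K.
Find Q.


dT = 199.5610 K
ln(ro/ri) = 0.5925
Q = 2*pi*27.1090*47.3470*199.5610 / 0.5925 = 2716254.5719 W

2716254.5719 W


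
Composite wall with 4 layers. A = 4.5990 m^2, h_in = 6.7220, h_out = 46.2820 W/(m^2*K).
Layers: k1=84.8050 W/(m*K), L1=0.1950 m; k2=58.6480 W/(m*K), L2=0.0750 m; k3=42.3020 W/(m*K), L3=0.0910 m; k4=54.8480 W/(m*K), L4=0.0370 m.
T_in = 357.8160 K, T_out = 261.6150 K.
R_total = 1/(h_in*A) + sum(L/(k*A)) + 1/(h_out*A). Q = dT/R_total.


R_conv_in = 1/(6.7220*4.5990) = 0.0323
R_1 = 0.1950/(84.8050*4.5990) = 0.0005
R_2 = 0.0750/(58.6480*4.5990) = 0.0003
R_3 = 0.0910/(42.3020*4.5990) = 0.0005
R_4 = 0.0370/(54.8480*4.5990) = 0.0001
R_conv_out = 1/(46.2820*4.5990) = 0.0047
R_total = 0.0384 K/W
Q = 96.2010 / 0.0384 = 2502.7640 W

R_total = 0.0384 K/W, Q = 2502.7640 W


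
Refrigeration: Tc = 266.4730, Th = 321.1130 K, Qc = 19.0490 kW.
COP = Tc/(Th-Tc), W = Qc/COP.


COP = 266.4730 / 54.6400 = 4.8769
W = 19.0490 / 4.8769 = 3.9060 kW

COP = 4.8769, W = 3.9060 kW


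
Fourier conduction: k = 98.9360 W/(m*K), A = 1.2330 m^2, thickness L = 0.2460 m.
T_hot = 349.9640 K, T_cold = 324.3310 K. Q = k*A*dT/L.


dT = 25.6330 K
Q = 98.9360 * 1.2330 * 25.6330 / 0.2460 = 12711.0596 W

12711.0596 W


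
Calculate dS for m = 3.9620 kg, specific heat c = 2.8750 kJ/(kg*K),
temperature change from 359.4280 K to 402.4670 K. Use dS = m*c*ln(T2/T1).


T2/T1 = 1.1197
ln(T2/T1) = 0.1131
dS = 3.9620 * 2.8750 * 0.1131 = 1.2883 kJ/K

1.2883 kJ/K


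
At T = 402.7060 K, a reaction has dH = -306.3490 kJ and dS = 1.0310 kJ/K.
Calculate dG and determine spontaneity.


T*dS = 402.7060 * 1.0310 = 415.1899 kJ
dG = -306.3490 - 415.1899 = -721.5389 kJ (spontaneous)

dG = -721.5389 kJ, spontaneous


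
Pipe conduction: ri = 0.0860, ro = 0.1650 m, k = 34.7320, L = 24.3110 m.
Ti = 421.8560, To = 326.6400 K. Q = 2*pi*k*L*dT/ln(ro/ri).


dT = 95.2160 K
ln(ro/ri) = 0.6516
Q = 2*pi*34.7320*24.3110*95.2160 / 0.6516 = 775251.3942 W

775251.3942 W


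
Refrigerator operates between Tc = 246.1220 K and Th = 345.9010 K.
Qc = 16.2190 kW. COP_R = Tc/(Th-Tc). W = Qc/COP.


COP = 246.1220 / 99.7790 = 2.4667
W = 16.2190 / 2.4667 = 6.5753 kW

COP = 2.4667, W = 6.5753 kW


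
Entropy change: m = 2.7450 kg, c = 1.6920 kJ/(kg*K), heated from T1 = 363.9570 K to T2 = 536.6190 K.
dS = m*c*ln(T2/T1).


T2/T1 = 1.4744
ln(T2/T1) = 0.3883
dS = 2.7450 * 1.6920 * 0.3883 = 1.8033 kJ/K

1.8033 kJ/K


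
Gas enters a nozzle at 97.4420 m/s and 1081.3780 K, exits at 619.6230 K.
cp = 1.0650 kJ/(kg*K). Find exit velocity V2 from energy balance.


dT = 461.7550 K
2*cp*1000*dT = 983538.1500
V1^2 = 9494.9434
V2 = sqrt(993033.0934) = 996.5105 m/s

996.5105 m/s


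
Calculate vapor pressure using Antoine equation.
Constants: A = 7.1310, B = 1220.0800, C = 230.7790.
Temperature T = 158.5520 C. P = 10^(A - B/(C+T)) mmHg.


C+T = 389.3310
B/(C+T) = 3.1338
log10(P) = 7.1310 - 3.1338 = 3.9972
P = 10^3.9972 = 9936.0575 mmHg

9936.0575 mmHg


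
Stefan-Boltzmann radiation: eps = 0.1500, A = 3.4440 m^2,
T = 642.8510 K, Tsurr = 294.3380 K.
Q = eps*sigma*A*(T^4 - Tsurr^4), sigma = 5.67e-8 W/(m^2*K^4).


T^4 = 1.7078e+11
Tsurr^4 = 7.5056e+09
Q = 0.1500 * 5.67e-8 * 3.4440 * 1.6328e+11 = 4782.5558 W

4782.5558 W


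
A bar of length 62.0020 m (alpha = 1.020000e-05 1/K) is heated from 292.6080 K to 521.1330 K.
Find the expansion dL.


dT = 228.5250 K
dL = 1.020000e-05 * 62.0020 * 228.5250 = 0.144524 m
L_final = 62.146524 m

dL = 0.144524 m


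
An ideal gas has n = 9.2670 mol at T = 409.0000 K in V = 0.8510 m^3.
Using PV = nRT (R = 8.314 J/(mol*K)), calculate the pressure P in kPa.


P = nRT/V = 9.2670 * 8.314 * 409.0000 / 0.8510
= 31511.7477 / 0.8510 = 37029.0808 Pa = 37.0291 kPa

37.0291 kPa


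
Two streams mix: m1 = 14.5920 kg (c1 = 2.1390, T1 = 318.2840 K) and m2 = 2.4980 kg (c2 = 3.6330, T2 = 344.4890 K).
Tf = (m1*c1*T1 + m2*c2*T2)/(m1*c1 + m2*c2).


num = 13060.6902
den = 40.2875
Tf = 324.1870 K

324.1870 K


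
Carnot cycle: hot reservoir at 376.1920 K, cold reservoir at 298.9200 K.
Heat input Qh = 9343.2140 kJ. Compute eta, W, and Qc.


eta = 1 - 298.9200/376.1920 = 0.2054
W = 0.2054 * 9343.2140 = 1919.1499 kJ
Qc = 9343.2140 - 1919.1499 = 7424.0641 kJ

eta = 20.5406%, W = 1919.1499 kJ, Qc = 7424.0641 kJ


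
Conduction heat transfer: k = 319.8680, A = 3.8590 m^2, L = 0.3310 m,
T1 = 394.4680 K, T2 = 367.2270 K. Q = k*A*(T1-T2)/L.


dT = 27.2410 K
Q = 319.8680 * 3.8590 * 27.2410 / 0.3310 = 101587.5826 W

101587.5826 W


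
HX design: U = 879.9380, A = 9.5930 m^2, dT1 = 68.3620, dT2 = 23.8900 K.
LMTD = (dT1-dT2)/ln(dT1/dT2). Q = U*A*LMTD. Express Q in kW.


LMTD = 42.2996 K
Q = 879.9380 * 9.5930 * 42.2996 = 357061.4009 W = 357.0614 kW

357.0614 kW


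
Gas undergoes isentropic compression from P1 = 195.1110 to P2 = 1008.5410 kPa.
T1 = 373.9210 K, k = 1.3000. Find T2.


(k-1)/k = 0.2308
(P2/P1)^exp = 1.4609
T2 = 373.9210 * 1.4609 = 546.2775 K

546.2775 K


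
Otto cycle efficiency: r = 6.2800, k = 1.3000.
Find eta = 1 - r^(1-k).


r^(k-1) = 1.7354
eta = 1 - 1/1.7354 = 0.4237 = 42.3748%

42.3748%


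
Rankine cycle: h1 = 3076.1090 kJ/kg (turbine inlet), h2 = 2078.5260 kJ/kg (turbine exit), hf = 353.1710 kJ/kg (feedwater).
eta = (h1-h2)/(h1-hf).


W = 997.5830 kJ/kg
Q_in = 2722.9380 kJ/kg
eta = 0.3664 = 36.6363%

eta = 36.6363%


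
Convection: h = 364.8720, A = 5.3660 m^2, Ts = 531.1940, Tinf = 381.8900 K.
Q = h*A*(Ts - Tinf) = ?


dT = 149.3040 K
Q = 364.8720 * 5.3660 * 149.3040 = 292322.7722 W

292322.7722 W


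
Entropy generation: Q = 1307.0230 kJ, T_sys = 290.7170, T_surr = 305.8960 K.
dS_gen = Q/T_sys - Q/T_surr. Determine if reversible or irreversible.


dS_sys = 1307.0230/290.7170 = 4.4959 kJ/K
dS_surr = -1307.0230/305.8960 = -4.2728 kJ/K
dS_gen = 4.4959 - 4.2728 = 0.2231 kJ/K (irreversible)

dS_gen = 0.2231 kJ/K, irreversible


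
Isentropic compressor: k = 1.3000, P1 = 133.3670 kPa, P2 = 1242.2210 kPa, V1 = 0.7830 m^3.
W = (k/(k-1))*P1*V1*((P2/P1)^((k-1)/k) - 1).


(k-1)/k = 0.2308
(P2/P1)^exp = 1.6736
W = 4.3333 * 133.3670 * 0.7830 * (1.6736 - 1) = 304.8109 kJ

304.8109 kJ


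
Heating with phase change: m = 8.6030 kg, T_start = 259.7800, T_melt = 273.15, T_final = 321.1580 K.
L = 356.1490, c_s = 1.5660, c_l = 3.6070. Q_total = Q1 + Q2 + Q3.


Q1 (sensible, solid) = 8.6030 * 1.5660 * 13.3700 = 180.1246 kJ
Q2 (latent) = 8.6030 * 356.1490 = 3063.9498 kJ
Q3 (sensible, liquid) = 8.6030 * 3.6070 * 48.0080 = 1489.7373 kJ
Q_total = 4733.8117 kJ

4733.8117 kJ


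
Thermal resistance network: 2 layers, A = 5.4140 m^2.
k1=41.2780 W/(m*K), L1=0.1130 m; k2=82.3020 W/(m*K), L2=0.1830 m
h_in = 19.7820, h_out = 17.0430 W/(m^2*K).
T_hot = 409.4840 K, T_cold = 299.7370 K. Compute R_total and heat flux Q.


R_conv_in = 1/(19.7820*5.4140) = 0.0093
R_1 = 0.1130/(41.2780*5.4140) = 0.0005
R_2 = 0.1830/(82.3020*5.4140) = 0.0004
R_conv_out = 1/(17.0430*5.4140) = 0.0108
R_total = 0.0211 K/W
Q = 109.7470 / 0.0211 = 5203.4763 W

R_total = 0.0211 K/W, Q = 5203.4763 W


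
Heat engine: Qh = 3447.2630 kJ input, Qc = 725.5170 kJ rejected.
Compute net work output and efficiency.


W = 3447.2630 - 725.5170 = 2721.7460 kJ
eta = 2721.7460 / 3447.2630 = 0.7895 = 78.9538%

W = 2721.7460 kJ, eta = 78.9538%


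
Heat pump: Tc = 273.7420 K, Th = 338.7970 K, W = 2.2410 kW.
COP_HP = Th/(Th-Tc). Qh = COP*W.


COP = 338.7970 / 65.0550 = 5.2079
Qh = 5.2079 * 2.2410 = 11.6708 kW

COP = 5.2079, Qh = 11.6708 kW


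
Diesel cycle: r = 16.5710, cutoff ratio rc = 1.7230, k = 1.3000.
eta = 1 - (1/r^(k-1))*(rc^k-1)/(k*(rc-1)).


r^(k-1) = 2.3217
rc^k = 2.0285
eta = 0.5287 = 52.8687%

52.8687%


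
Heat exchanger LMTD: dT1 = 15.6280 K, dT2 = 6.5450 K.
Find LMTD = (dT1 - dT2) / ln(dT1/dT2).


dT1/dT2 = 2.3878
ln(dT1/dT2) = 0.8704
LMTD = 9.0830 / 0.8704 = 10.4359 K

10.4359 K


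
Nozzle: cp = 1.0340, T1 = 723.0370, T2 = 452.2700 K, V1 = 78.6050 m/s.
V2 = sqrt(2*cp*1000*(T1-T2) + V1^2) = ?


dT = 270.7670 K
2*cp*1000*dT = 559946.1560
V1^2 = 6178.7460
V2 = sqrt(566124.9020) = 752.4127 m/s

752.4127 m/s


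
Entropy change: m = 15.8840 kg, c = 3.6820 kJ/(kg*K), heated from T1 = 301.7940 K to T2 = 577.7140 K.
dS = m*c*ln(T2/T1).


T2/T1 = 1.9143
ln(T2/T1) = 0.6493
dS = 15.8840 * 3.6820 * 0.6493 = 37.9762 kJ/K

37.9762 kJ/K


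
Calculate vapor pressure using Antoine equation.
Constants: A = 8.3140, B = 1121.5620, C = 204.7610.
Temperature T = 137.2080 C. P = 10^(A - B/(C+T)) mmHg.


C+T = 341.9690
B/(C+T) = 3.2797
log10(P) = 8.3140 - 3.2797 = 5.0343
P = 10^5.0343 = 108213.5546 mmHg

108213.5546 mmHg


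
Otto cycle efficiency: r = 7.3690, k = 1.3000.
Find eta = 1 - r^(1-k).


r^(k-1) = 1.8206
eta = 1 - 1/1.8206 = 0.4507 = 45.0741%

45.0741%


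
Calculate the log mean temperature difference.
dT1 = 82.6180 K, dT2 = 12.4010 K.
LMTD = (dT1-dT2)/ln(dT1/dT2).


dT1/dT2 = 6.6622
ln(dT1/dT2) = 1.8965
LMTD = 70.2170 / 1.8965 = 37.0255 K

37.0255 K


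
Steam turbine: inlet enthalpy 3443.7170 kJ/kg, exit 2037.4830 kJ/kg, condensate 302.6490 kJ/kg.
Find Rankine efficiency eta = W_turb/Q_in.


W = 1406.2340 kJ/kg
Q_in = 3141.0680 kJ/kg
eta = 0.4477 = 44.7693%

eta = 44.7693%


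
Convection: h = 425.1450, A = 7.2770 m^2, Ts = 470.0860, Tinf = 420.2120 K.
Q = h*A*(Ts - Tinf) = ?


dT = 49.8740 K
Q = 425.1450 * 7.2770 * 49.8740 = 154299.1919 W

154299.1919 W


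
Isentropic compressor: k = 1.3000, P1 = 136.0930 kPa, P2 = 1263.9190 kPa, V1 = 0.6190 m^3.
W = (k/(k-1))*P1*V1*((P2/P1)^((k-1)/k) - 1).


(k-1)/k = 0.2308
(P2/P1)^exp = 1.6725
W = 4.3333 * 136.0930 * 0.6190 * (1.6725 - 1) = 245.4821 kJ

245.4821 kJ


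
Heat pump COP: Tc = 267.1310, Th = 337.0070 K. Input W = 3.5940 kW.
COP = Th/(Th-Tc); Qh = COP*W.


COP = 337.0070 / 69.8760 = 4.8229
Qh = 4.8229 * 3.5940 = 17.3336 kW

COP = 4.8229, Qh = 17.3336 kW


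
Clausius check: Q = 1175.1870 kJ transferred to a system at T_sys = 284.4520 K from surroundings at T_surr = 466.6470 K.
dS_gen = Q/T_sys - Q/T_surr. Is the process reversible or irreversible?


dS_sys = 1175.1870/284.4520 = 4.1314 kJ/K
dS_surr = -1175.1870/466.6470 = -2.5184 kJ/K
dS_gen = 4.1314 - 2.5184 = 1.6130 kJ/K (irreversible)

dS_gen = 1.6130 kJ/K, irreversible


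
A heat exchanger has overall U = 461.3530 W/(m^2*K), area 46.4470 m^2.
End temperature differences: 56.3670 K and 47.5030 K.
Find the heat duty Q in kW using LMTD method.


LMTD = 51.8087 K
Q = 461.3530 * 46.4470 * 51.8087 = 1110180.4227 W = 1110.1804 kW

1110.1804 kW


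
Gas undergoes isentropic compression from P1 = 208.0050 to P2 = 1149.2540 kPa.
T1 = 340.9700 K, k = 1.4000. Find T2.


(k-1)/k = 0.2857
(P2/P1)^exp = 1.6297
T2 = 340.9700 * 1.6297 = 555.6662 K

555.6662 K


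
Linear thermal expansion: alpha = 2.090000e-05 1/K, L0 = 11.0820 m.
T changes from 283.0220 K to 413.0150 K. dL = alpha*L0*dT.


dT = 129.9930 K
dL = 2.090000e-05 * 11.0820 * 129.9930 = 0.030108 m
L_final = 11.112108 m

dL = 0.030108 m


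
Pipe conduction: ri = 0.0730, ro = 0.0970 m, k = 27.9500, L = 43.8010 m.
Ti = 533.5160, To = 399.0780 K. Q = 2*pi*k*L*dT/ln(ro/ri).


dT = 134.4380 K
ln(ro/ri) = 0.2843
Q = 2*pi*27.9500*43.8010*134.4380 / 0.2843 = 3638018.7003 W

3638018.7003 W


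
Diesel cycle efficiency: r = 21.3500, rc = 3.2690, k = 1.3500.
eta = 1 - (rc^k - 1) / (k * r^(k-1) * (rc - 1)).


r^(k-1) = 2.9194
rc^k = 4.9483
eta = 0.5585 = 55.8472%

55.8472%


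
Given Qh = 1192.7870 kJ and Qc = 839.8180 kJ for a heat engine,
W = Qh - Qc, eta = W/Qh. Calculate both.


W = 1192.7870 - 839.8180 = 352.9690 kJ
eta = 352.9690 / 1192.7870 = 0.2959 = 29.5920%

W = 352.9690 kJ, eta = 29.5920%
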